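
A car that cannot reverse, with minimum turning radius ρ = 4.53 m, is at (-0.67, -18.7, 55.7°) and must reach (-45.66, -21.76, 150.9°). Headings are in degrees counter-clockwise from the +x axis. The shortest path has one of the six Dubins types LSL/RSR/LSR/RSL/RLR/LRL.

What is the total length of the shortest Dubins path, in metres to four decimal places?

Let ψ = atan2(Δy, Δx) = atan2(-3.06, -44.99) = -176.1090° be the start→goal bearing.
Normalize: d = |goal − start| / ρ = 45.093943/4.53 = 9.954513, α = (θ_start − ψ) mod 360° = 231.8090° = 4.045831 rad, β = (θ_goal − ψ) mod 360° = 327.0090° = 5.707384 rad.
Common terms: sin α = -0.785954, cos α = -0.618285, sin β = -0.544507, cos β = 0.838756, cos(α−β) = -0.090633, d² = 99.092325. Work in radians in the unit-radius frame; every candidate has L = ρ·(t + p + q).
LSL: p² = 2 + d² − 2cos(α−β) + 2d(sin α − sin β) = 96.466614; p = √p² = 9.821742; φ = atan2(cos β − cos α, d + sin α − sin β) = 0.148898 rad; t = (φ − α) mod 2π = 2.386253 rad, q = (β − φ) mod 2π = 5.558486 rad → L = 4.53·(2.386253 + 9.821742 + 5.558486) = 4.53·17.766481 = 80.482157 m
RSR: p² = 2 + d² − 2cos(α−β) + 2d(sin β − sin α) = 106.080567; p = √p² = 10.299542; φ = atan2(cos α − cos β, d − sin α + sin β) = -0.141943 rad; t = (α − φ) mod 2π = 4.187773 rad, q = (φ − β) mod 2π = 0.433859 rad → L = 4.53·(4.187773 + 10.299542 + 0.433859) = 4.53·14.921174 = 67.592918 m
LSR: p² = d² − 2 + 2cos(α−β) + 2d(sin α + sin β) = 70.422873; p = √p² = 8.391834; φ = atan2(−cos α − cos β, d + sin α + sin β) − atan2(−2, p) = 0.208403 rad; t = (φ − α) mod 2π = 2.445758 rad, q = (φ − β) mod 2π = 0.784205 rad → L = 4.53·(2.445758 + 8.391834 + 0.784205) = 4.53·11.621796 = 52.646738 m
RSL: p² = d² − 2 + 2cos(α−β) − 2d(sin α + sin β) = 123.399248; p = √p² = 11.108521; φ = atan2(cos α + cos β, d − sin α − sin β) − atan2(2, p) = -0.158599 rad; t = (α − φ) mod 2π = 4.204430 rad, q = (β − φ) mod 2π = 5.865983 rad → L = 4.53·(4.204430 + 11.108521 + 5.865983) = 4.53·21.178935 = 95.940574 m
RLR: c = (6 − d² + 2cos(α−β) + 2d(sin α − sin β))/8 = -12.260071, |c| > 1 → infeasible
LRL: c = (6 − d² + 2cos(α−β) − 2d(sin α − sin β))/8 = -11.058327, |c| > 1 → infeasible
Shortest: LSR with L = 52.646738 m ≈ 52.6467 m

52.6467 m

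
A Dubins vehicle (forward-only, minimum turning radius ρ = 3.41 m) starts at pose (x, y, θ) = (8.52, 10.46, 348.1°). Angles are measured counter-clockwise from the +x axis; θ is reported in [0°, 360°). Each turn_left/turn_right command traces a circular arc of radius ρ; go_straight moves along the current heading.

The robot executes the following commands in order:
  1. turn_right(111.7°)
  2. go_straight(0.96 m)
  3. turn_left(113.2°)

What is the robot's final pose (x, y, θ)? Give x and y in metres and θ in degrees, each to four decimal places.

set_pose: (x, y, θ) = (8.5200, 10.4600, 348.1000°), ρ = 3.41
turn_right(111.7°): centre at ρ to the right, rotate −111.7° → (10.6571, 5.2362, 236.4000°)
go_straight(0.96): x += 0.96·cos θ, y += 0.96·sin θ → (10.1258, 4.4366, 236.4000°)
turn_left(113.2°): centre at ρ to the left, rotate +113.2° → (12.3505, -0.8044, 349.6000°)

(12.3505, -0.8044, 349.6000°)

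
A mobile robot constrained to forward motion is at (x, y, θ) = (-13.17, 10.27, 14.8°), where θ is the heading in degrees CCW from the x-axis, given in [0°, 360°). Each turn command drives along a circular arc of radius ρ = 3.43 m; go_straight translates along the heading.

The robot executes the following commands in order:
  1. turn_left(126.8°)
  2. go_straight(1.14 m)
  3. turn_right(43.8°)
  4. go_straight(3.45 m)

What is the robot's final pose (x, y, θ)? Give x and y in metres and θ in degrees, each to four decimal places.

(-14.5450, 22.6230, 97.8000°)

set_pose: (x, y, θ) = (-13.1700, 10.2700, 14.8000°), ρ = 3.43
turn_left(126.8°): centre at ρ to the left, rotate +126.8° → (-11.9156, 16.2743, 141.6000°)
go_straight(1.14): x += 1.14·cos θ, y += 1.14·sin θ → (-12.8091, 16.9824, 141.6000°)
turn_right(43.8°): centre at ρ to the right, rotate −43.8° → (-14.0768, 19.2049, 97.8000°)
go_straight(3.45): x += 3.45·cos θ, y += 3.45·sin θ → (-14.5450, 22.6230, 97.8000°)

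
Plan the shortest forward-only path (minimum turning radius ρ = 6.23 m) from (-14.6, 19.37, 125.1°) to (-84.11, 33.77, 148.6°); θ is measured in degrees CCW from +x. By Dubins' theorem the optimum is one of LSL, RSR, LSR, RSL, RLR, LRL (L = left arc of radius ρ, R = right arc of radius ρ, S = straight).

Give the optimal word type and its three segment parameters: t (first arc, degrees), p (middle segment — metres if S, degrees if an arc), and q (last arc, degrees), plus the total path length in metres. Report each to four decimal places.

Let ψ = atan2(Δy, Δx) = atan2(14.40, -69.51) = 168.2959° be the start→goal bearing.
Normalize: d = |goal − start| / ρ = 70.985915/6.23 = 11.394208, α = (θ_start − ψ) mod 360° = 316.8041° = 5.529274 rad, β = (θ_goal − ψ) mod 360° = 340.3041° = 5.939427 rad.
Common terms: sin α = -0.684495, cos α = 0.729017, sin β = -0.337028, cos β = 0.941495, cos(α−β) = 0.917060, d² = 129.827972. Work in radians in the unit-radius frame; every candidate has L = ρ·(t + p + q).
LSL: p² = 2 + d² − 2cos(α−β) + 2d(sin α − sin β) = 122.075629; p = √p² = 11.048784; φ = atan2(cos β − cos α, d + sin α − sin β) = 0.019232 rad; t = (φ − α) mod 2π = 0.773143 rad, q = (β − φ) mod 2π = 5.920195 rad → L = 6.23·(0.773143 + 11.048784 + 5.920195) = 6.23·17.742122 = 110.533419 m
RSR: p² = 2 + d² − 2cos(α−β) + 2d(sin β − sin α) = 137.912075; p = √p² = 11.743597; φ = atan2(cos α − cos β, d − sin α + sin β) = -0.018094 rad; t = (α − φ) mod 2π = 5.547368 rad, q = (φ − β) mod 2π = 0.325665 rad → L = 6.23·(5.547368 + 11.743597 + 0.325665) = 6.23·17.616630 = 109.751606 m
LSR: p² = d² − 2 + 2cos(α−β) + 2d(sin α + sin β) = 106.383197; p = √p² = 10.314223; φ = atan2(−cos α − cos β, d + sin α + sin β) − atan2(−2, p) = 0.031852 rad; t = (φ − α) mod 2π = 0.785763 rad, q = (φ − β) mod 2π = 0.375611 rad → L = 6.23·(0.785763 + 10.314223 + 0.375611) = 6.23·11.475597 = 71.492967 m
RSL: p² = d² − 2 + 2cos(α−β) − 2d(sin α + sin β) = 152.940988; p = √p² = 12.366931; φ = atan2(cos α + cos β, d − sin α − sin β) − atan2(2, p) = -0.026589 rad; t = (α − φ) mod 2π = 5.555863 rad, q = (β − φ) mod 2π = 5.966015 rad → L = 6.23·(5.555863 + 12.366931 + 5.966015) = 6.23·23.888810 = 148.827284 m
RLR: c = (6 − d² + 2cos(α−β) + 2d(sin α − sin β))/8 = -16.239009, |c| > 1 → infeasible
LRL: c = (6 − d² + 2cos(α−β) − 2d(sin α − sin β))/8 = -14.259454, |c| > 1 → infeasible
Shortest: LSR with L = 71.492967 m ≈ 71.4930 m
Convert LSR to answer units (arcs ×180/π): t = 0.785763·180/π = 45.0209°, p = ρ·p = 6.23·10.314223 = 64.2576 m, q = 0.375611·180/π = 21.5209°, L = 71.4930 m.

LSR: t = 45.0209°, p = 64.2576 m, q = 21.5209°, L = 71.4930 m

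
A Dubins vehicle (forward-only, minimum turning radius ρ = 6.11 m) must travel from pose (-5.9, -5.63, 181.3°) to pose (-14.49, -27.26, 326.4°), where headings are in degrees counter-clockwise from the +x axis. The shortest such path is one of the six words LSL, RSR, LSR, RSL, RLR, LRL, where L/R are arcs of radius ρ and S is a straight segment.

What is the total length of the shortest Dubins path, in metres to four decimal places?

Let ψ = atan2(Δy, Δx) = atan2(-21.63, -8.59) = -111.6597° be the start→goal bearing.
Normalize: d = |goal − start| / ρ = 23.273268/6.11 = 3.809045, α = (θ_start − ψ) mod 360° = 292.9597° = 5.113111 rad, β = (θ_goal − ψ) mod 360° = 78.0597° = 1.362399 rad.
Common terms: sin α = -0.920780, cos α = 0.390083, sin β = 0.978364, cos β = 0.206893, cos(α−β) = -0.820152, d² = 14.508828. Work in radians in the unit-radius frame; every candidate has L = ρ·(t + p + q).
LSL: p² = 2 + d² − 2cos(α−β) + 2d(sin α − sin β) = 3.681286; p = √p² = 1.918668; φ = atan2(cos β − cos α, d + sin α − sin β) = -0.095624 rad; t = (φ − α) mod 2π = 1.074450 rad, q = (β − φ) mod 2π = 1.458022 rad → L = 6.11·(1.074450 + 1.918668 + 1.458022) = 6.11·4.451140 = 27.196468 m
RSR: p² = 2 + d² − 2cos(α−β) + 2d(sin β − sin α) = 32.616977; p = √p² = 5.711127; φ = atan2(cos α − cos β, d − sin α + sin β) = 0.032082 rad; t = (α − φ) mod 2π = 5.081030 rad, q = (φ − β) mod 2π = 4.952868 rad → L = 6.11·(5.081030 + 5.711127 + 4.952868) = 6.11·15.745025 = 96.202105 m
LSR: p² = d² − 2 + 2cos(α−β) + 2d(sin α + sin β) = 11.307205; p = √p² = 3.362619; φ = atan2(−cos α − cos β, d + sin α + sin β) − atan2(−2, p) = 0.383386 rad; t = (φ − α) mod 2π = 1.553460 rad, q = (φ − β) mod 2π = 5.304173 rad → L = 6.11·(1.553460 + 3.362619 + 5.304173) = 6.11·10.220252 = 62.445738 m
RSL: p² = d² − 2 + 2cos(α−β) − 2d(sin α + sin β) = 10.429842; p = √p² = 3.229527; φ = atan2(cos α + cos β, d − sin α − sin β) − atan2(2, p) = -0.396671 rad; t = (α − φ) mod 2π = 5.509782 rad, q = (β − φ) mod 2π = 1.759070 rad → L = 6.11·(5.509782 + 3.229527 + 1.759070) = 6.11·10.498379 = 64.145096 m
RLR: c = (6 − d² + 2cos(α−β) + 2d(sin α − sin β))/8 = -3.077122, |c| > 1 → infeasible
LRL: c = (6 − d² + 2cos(α−β) − 2d(sin α − sin β))/8 = 0.539839; p = 2π − arccos c = 5.282635 rad; φ = atan2(cos β − cos α, d + sin α − sin β) = -0.095624 rad; t = (φ − α + p/2) mod 2π = 3.715768 rad, q = (β − α − t + p) mod 2π = 4.099340 rad → L = 6.11·(3.715768 + 5.282635 + 4.099340) = 6.11·13.097743 = 80.027210 m
Shortest: LSL with L = 27.196468 m ≈ 27.1965 m

27.1965 m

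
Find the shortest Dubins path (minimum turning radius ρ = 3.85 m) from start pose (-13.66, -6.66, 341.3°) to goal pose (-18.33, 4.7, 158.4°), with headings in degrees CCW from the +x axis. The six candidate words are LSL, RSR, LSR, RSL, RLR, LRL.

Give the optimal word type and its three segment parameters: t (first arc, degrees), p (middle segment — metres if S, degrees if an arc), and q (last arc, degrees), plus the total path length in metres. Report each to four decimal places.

Let ψ = atan2(Δy, Δx) = atan2(11.36, -4.67) = 112.3471° be the start→goal bearing.
Normalize: d = |goal − start| / ρ = 12.282447/3.85 = 3.190246, α = (θ_start − ψ) mod 360° = 228.9529° = 3.995981 rad, β = (θ_goal − ψ) mod 360° = 46.0529° = 0.803774 rad.
Common terms: sin α = -0.754169, cos α = -0.656680, sin β = 0.719980, cos β = 0.693995, cos(α−β) = -0.998719, d² = 10.177669. Work in radians in the unit-radius frame; every candidate has L = ρ·(t + p + q).
LSL: p² = 2 + d² − 2cos(α−β) + 2d(sin α − sin β) = 4.769308; p = √p² = 2.183874; φ = atan2(cos β − cos α, d + sin α − sin β) = 0.666802 rad; t = (φ − α) mod 2π = 2.954006 rad, q = (β − φ) mod 2π = 0.136972 rad → L = 3.85·(2.954006 + 2.183874 + 0.136972) = 3.85·5.274853 = 20.308182 m
RSR: p² = 2 + d² − 2cos(α−β) + 2d(sin β − sin α) = 23.580908; p = √p² = 4.856018; φ = atan2(cos α − cos β, d − sin α + sin β) = -0.281862 rad; t = (α − φ) mod 2π = 4.277843 rad, q = (φ − β) mod 2π = 5.197550 rad → L = 3.85·(4.277843 + 4.856018 + 5.197550) = 3.85·14.331410 = 55.175929 m
LSR: p² = d² − 2 + 2cos(α−β) + 2d(sin α + sin β) = 5.962087; p = √p² = 2.441738; φ = atan2(−cos α − cos β, d + sin α + sin β) − atan2(−2, p) = 0.674450 rad; t = (φ − α) mod 2π = 2.961654 rad, q = (φ − β) mod 2π = 6.153861 rad → L = 3.85·(2.961654 + 2.441738 + 6.153861) = 3.85·11.557254 = 44.495427 m
RSL: p² = d² − 2 + 2cos(α−β) − 2d(sin α + sin β) = 6.398374; p = √p² = 2.529501; φ = atan2(cos α + cos β, d − sin α − sin β) − atan2(2, p) = -0.657454 rad; t = (α − φ) mod 2π = 4.653435 rad, q = (β − φ) mod 2π = 1.461228 rad → L = 3.85·(4.653435 + 2.529501 + 1.461228) = 3.85·8.644164 = 33.280030 m
RLR: c = (6 − d² + 2cos(α−β) + 2d(sin α − sin β))/8 = -1.947613, |c| > 1 → infeasible
LRL: c = (6 − d² + 2cos(α−β) − 2d(sin α − sin β))/8 = 0.403837; p = 2π − arccos c = 5.128096 rad; φ = atan2(cos β − cos α, d + sin α − sin β) = 0.666802 rad; t = (φ − α + p/2) mod 2π = 5.518054 rad, q = (β − α − t + p) mod 2π = 2.701020 rad → L = 3.85·(5.518054 + 5.128096 + 2.701020) = 3.85·13.347169 = 51.386602 m
Shortest: LSL with L = 20.308182 m ≈ 20.3082 m
Convert LSL to answer units (arcs ×180/π): t = 2.954006·180/π = 169.2521°, p = ρ·p = 3.85·2.183874 = 8.4079 m, q = 0.136972·180/π = 7.8479°, L = 20.3082 m.

LSL: t = 169.2521°, p = 8.4079 m, q = 7.8479°, L = 20.3082 m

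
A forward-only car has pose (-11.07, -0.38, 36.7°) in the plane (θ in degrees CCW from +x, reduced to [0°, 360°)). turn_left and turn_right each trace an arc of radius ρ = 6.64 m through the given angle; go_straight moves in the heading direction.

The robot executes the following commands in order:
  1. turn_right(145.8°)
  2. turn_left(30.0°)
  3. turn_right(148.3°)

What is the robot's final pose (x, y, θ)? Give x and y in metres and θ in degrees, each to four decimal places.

set_pose: (x, y, θ) = (-11.0700, -0.3800, 36.7000°), ρ = 6.64
turn_right(145.8°): centre at ρ to the right, rotate −145.8° → (-0.8273, -7.8765, -109.1000° ≡ 250.9000°)
turn_left(30.0°): centre at ρ to the left, rotate +30.0° → (-1.0731, -11.3048, 280.9000°)
turn_right(148.3°): centre at ρ to the right, rotate −148.3° → (-12.4809, -17.0549, 132.6000°)

(-12.4809, -17.0549, 132.6000°)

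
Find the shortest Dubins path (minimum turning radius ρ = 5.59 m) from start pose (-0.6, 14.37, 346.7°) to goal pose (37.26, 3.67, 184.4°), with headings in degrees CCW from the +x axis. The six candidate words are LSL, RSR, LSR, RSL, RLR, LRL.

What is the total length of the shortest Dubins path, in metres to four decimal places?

Let ψ = atan2(Δy, Δx) = atan2(-10.70, 37.86) = -15.7814° be the start→goal bearing.
Normalize: d = |goal − start| / ρ = 39.342974/5.59 = 7.038099, α = (θ_start − ψ) mod 360° = 2.4814° = 0.043308 rad, β = (θ_goal − ψ) mod 360° = 200.1814° = 3.493824 rad.
Common terms: sin α = 0.043294, cos α = 0.999062, sin β = -0.344993, cos β = -0.938605, cos(α−β) = -0.952661, d² = 49.534839. Work in radians in the unit-radius frame; every candidate has L = ρ·(t + p + q).
LSL: p² = 2 + d² − 2cos(α−β) + 2d(sin α − sin β) = 58.905771; p = √p² = 7.675010; φ = atan2(cos β − cos α, d + sin α − sin β) = -0.255226 rad; t = (φ − α) mod 2π = 5.984651 rad, q = (β − φ) mod 2π = 3.749050 rad → L = 5.59·(5.984651 + 7.675010 + 3.749050) = 5.59·17.408711 = 97.314693 m
RSR: p² = 2 + d² − 2cos(α−β) + 2d(sin β − sin α) = 47.974553; p = √p² = 6.926366; φ = atan2(cos α − cos β, d − sin α + sin β) = 0.283536 rad; t = (α − φ) mod 2π = 6.042957 rad, q = (φ − β) mod 2π = 3.072898 rad → L = 5.59·(6.042957 + 6.926366 + 3.072898) = 5.59·16.042221 = 89.676016 m
LSR: p² = d² − 2 + 2cos(α−β) + 2d(sin α + sin β) = 41.382748; p = √p² = 6.432942; φ = atan2(−cos α − cos β, d + sin α + sin β) − atan2(−2, p) = 0.292452 rad; t = (φ − α) mod 2π = 0.249144 rad, q = (φ − β) mod 2π = 3.081813 rad → L = 5.59·(0.249144 + 6.432942 + 3.081813) = 5.59·9.763900 = 54.580199 m
RSL: p² = d² − 2 + 2cos(α−β) − 2d(sin α + sin β) = 49.876284; p = √p² = 7.062314; φ = atan2(cos α + cos β, d − sin α − sin β) − atan2(2, p) = -0.267731 rad; t = (α − φ) mod 2π = 0.311039 rad, q = (β − φ) mod 2π = 3.761555 rad → L = 5.59·(0.311039 + 7.062314 + 3.761555) = 5.59·11.134908 = 62.244133 m
RLR: c = (6 − d² + 2cos(α−β) + 2d(sin α − sin β))/8 = -4.996819, |c| > 1 → infeasible
LRL: c = (6 − d² + 2cos(α−β) − 2d(sin α − sin β))/8 = -6.363221, |c| > 1 → infeasible
Shortest: LSR with L = 54.580199 m ≈ 54.5802 m

54.5802 m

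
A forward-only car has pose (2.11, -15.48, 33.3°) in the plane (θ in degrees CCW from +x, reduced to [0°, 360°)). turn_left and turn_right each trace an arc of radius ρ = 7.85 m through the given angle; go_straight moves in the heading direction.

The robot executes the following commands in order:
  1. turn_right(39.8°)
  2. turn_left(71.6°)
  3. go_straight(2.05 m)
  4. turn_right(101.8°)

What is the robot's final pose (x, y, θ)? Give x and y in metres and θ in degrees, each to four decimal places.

(27.9922, -4.8989, 323.3000°)

set_pose: (x, y, θ) = (2.1100, -15.4800, 33.3000°), ρ = 7.85
turn_right(39.8°): centre at ρ to the right, rotate −39.8° → (7.3085, -14.2415, -6.5000° ≡ 353.5000°)
turn_left(71.6°): centre at ρ to the left, rotate +71.6° → (15.3174, -9.7471, 425.1000° ≡ 65.1000°)
go_straight(2.05): x += 2.05·cos θ, y += 2.05·sin θ → (16.1805, -7.8877, 65.1000°)
turn_right(101.8°): centre at ρ to the right, rotate −101.8° → (27.9922, -4.8989, -36.7000° ≡ 323.3000°)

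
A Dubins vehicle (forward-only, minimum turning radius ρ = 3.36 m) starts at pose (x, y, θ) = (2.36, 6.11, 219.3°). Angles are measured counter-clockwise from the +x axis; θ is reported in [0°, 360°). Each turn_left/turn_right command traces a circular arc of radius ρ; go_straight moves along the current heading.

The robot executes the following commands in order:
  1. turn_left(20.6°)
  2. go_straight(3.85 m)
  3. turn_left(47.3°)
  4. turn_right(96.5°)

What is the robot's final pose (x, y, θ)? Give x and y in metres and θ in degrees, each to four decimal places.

(-3.2383, -5.1097, 190.7000°)

set_pose: (x, y, θ) = (2.3600, 6.1100, 219.3000°), ρ = 3.36
turn_left(20.6°): centre at ρ to the left, rotate +20.6° → (1.5813, 5.1950, 239.9000°)
go_straight(3.85): x += 3.85·cos θ, y += 3.85·sin θ → (-0.3496, 1.8641, 239.9000°)
turn_left(47.3°): centre at ρ to the left, rotate +47.3° → (-0.6524, -0.8145, 287.2000°)
turn_right(96.5°): centre at ρ to the right, rotate −96.5° → (-3.2383, -5.1097, 190.7000°)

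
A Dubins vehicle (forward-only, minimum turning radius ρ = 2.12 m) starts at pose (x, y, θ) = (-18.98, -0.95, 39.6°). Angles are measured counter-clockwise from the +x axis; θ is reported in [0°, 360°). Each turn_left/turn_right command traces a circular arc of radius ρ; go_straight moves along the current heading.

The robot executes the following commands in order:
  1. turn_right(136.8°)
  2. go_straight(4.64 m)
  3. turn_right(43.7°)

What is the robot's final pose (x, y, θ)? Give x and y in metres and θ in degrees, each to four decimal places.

set_pose: (x, y, θ) = (-18.9800, -0.9500, 39.6000°), ρ = 2.12
turn_right(136.8°): centre at ρ to the right, rotate −136.8° → (-15.5254, -2.8492, -97.2000° ≡ 262.8000°)
go_straight(4.64): x += 4.64·cos θ, y += 4.64·sin θ → (-16.1069, -7.4526, 262.8000°)
turn_right(43.7°): centre at ρ to the right, rotate −43.7° → (-16.8732, -8.8321, 219.1000°)

(-16.8732, -8.8321, 219.1000°)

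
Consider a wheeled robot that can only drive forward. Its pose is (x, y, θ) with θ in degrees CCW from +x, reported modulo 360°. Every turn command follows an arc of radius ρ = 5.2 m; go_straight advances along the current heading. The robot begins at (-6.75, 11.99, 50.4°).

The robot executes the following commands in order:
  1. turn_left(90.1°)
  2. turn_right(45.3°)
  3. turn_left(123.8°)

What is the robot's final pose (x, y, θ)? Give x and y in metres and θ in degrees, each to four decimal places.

set_pose: (x, y, θ) = (-6.7500, 11.9900, 50.4000°), ρ = 5.2
turn_left(90.1°): centre at ρ to the left, rotate +90.1° → (-7.4491, 19.3171, 140.5000°)
turn_right(45.3°): centre at ρ to the right, rotate −45.3° → (-9.3201, 22.8582, 95.2000°)
turn_left(123.8°): centre at ρ to the left, rotate +123.8° → (-17.7711, 26.4281, 219.0000°)

(-17.7711, 26.4281, 219.0000°)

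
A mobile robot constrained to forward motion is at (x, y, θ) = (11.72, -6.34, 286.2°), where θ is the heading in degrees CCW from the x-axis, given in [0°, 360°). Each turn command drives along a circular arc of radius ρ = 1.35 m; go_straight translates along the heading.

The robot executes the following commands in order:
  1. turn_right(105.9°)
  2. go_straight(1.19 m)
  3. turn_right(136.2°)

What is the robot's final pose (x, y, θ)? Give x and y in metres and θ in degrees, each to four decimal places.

set_pose: (x, y, θ) = (11.7200, -6.3400, 286.2000°), ρ = 1.35
turn_right(105.9°): centre at ρ to the right, rotate −105.9° → (10.4307, -8.0666, 180.3000°)
go_straight(1.19): x += 1.19·cos θ, y += 1.19·sin θ → (9.2407, -8.0729, 180.3000°)
turn_right(136.2°): centre at ρ to the right, rotate −136.2° → (8.2941, -5.7534, 44.1000°)

(8.2941, -5.7534, 44.1000°)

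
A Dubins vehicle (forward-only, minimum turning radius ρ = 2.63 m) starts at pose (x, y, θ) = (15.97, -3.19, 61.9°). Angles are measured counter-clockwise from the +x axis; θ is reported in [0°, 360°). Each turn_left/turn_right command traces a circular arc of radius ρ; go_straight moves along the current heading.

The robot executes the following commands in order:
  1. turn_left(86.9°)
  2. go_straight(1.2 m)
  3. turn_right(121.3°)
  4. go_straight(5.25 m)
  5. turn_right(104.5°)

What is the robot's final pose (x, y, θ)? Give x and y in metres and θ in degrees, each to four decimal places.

(22.5678, 6.1854, 283.0000°)

set_pose: (x, y, θ) = (15.9700, -3.1900, 61.9000°), ρ = 2.63
turn_left(86.9°): centre at ρ to the left, rotate +86.9° → (15.0124, 0.2984, 148.8000°)
go_straight(1.2): x += 1.2·cos θ, y += 1.2·sin θ → (13.9860, 0.9200, 148.8000°)
turn_right(121.3°): centre at ρ to the right, rotate −121.3° → (14.1340, 5.5024, 27.5000°)
go_straight(5.25): x += 5.25·cos θ, y += 5.25·sin θ → (18.7908, 7.9266, 27.5000°)
turn_right(104.5°): centre at ρ to the right, rotate −104.5° → (22.5678, 6.1854, -77.0000° ≡ 283.0000°)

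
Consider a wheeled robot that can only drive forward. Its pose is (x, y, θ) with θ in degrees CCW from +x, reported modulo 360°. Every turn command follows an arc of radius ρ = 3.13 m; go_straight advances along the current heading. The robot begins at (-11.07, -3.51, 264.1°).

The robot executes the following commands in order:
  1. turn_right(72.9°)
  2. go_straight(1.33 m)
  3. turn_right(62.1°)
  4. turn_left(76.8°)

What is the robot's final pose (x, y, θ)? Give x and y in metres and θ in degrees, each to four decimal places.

set_pose: (x, y, θ) = (-11.0700, -3.5100, 264.1000°), ρ = 3.13
turn_right(72.9°): centre at ρ to the right, rotate −72.9° → (-13.5755, -6.2586, 191.2000°)
go_straight(1.33): x += 1.33·cos θ, y += 1.33·sin θ → (-14.8801, -6.5170, 191.2000°)
turn_right(62.1°): centre at ρ to the right, rotate −62.1° → (-17.9171, -5.4206, 129.1000°)
turn_left(76.8°): centre at ρ to the left, rotate +76.8° → (-21.7133, -4.5790, 205.9000°)

(-21.7133, -4.5790, 205.9000°)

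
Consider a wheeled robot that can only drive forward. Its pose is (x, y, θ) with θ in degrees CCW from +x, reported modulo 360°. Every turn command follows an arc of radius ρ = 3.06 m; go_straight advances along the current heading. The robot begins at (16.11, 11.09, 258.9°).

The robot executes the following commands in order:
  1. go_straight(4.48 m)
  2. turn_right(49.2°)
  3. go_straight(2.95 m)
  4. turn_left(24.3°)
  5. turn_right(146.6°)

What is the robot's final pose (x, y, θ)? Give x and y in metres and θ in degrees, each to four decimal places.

set_pose: (x, y, θ) = (16.1100, 11.0900, 258.9000°), ρ = 3.06
go_straight(4.48): x += 4.48·cos θ, y += 4.48·sin θ → (15.2475, 6.6938, 258.9000°)
turn_right(49.2°): centre at ρ to the right, rotate −49.2° → (13.7608, 4.6249, 209.7000°)
go_straight(2.95): x += 2.95·cos θ, y += 2.95·sin θ → (11.1984, 3.1633, 209.7000°)
turn_left(24.3°): centre at ρ to the left, rotate +24.3° → (10.2389, 2.3039, 234.0000°)
turn_right(146.6°): centre at ρ to the right, rotate −146.6° → (4.7065, 4.2414, 87.4000°)

(4.7065, 4.2414, 87.4000°)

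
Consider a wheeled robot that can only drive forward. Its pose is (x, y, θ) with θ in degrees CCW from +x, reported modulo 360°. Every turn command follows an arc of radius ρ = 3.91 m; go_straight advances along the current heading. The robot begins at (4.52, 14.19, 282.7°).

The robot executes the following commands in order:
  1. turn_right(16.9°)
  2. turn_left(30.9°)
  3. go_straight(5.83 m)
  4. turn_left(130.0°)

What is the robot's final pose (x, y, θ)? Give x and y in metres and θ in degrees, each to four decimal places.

set_pose: (x, y, θ) = (4.5200, 14.1900, 282.7000°), ρ = 3.91
turn_right(16.9°): centre at ρ to the right, rotate −16.9° → (4.6052, 13.0440, 265.8000°)
turn_left(30.9°): centre at ρ to the left, rotate +30.9° → (5.0116, 11.0008, 296.7000°)
go_straight(5.83): x += 5.83·cos θ, y += 5.83·sin θ → (7.6311, 5.7925, 296.7000°)
turn_left(130.0°): centre at ρ to the left, rotate +130.0° → (14.7153, 6.0027, 426.7000° ≡ 66.7000°)

(14.7153, 6.0027, 66.7000°)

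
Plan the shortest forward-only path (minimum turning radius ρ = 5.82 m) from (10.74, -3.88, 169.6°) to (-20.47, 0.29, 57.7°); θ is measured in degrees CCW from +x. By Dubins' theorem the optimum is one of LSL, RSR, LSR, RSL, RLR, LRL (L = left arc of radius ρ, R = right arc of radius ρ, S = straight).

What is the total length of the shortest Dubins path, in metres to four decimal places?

Let ψ = atan2(Δy, Δx) = atan2(4.17, -31.21) = 172.3897° be the start→goal bearing.
Normalize: d = |goal − start| / ρ = 31.487347/5.82 = 5.410197, α = (θ_start − ψ) mod 360° = 357.2103° = 6.234495 rad, β = (θ_goal − ψ) mod 360° = 245.3103° = 4.281472 rad.
Common terms: sin α = -0.048671, cos α = 0.998815, sin β = -0.908583, cos β = -0.417704, cos(α−β) = -0.372988, d² = 29.270232. Work in radians in the unit-radius frame; every candidate has L = ρ·(t + p + q).
LSL: p² = 2 + d² − 2cos(α−β) + 2d(sin α − sin β) = 41.320799; p = √p² = 6.428126; φ = atan2(cos β − cos α, d + sin α − sin β) = -0.222186 rad; t = (φ − α) mod 2π = 6.109689 rad, q = (β − φ) mod 2π = 4.503658 rad → L = 5.82·(6.109689 + 6.428126 + 4.503658) = 5.82·17.041473 = 99.181372 m
RSR: p² = 2 + d² − 2cos(α−β) + 2d(sin β − sin α) = 22.711616; p = √p² = 4.765671; φ = atan2(cos α − cos β, d − sin α + sin β) = 0.301794 rad; t = (α − φ) mod 2π = 5.932701 rad, q = (φ − β) mod 2π = 2.303508 rad → L = 5.82·(5.932701 + 4.765671 + 2.303508) = 5.82·13.001879 = 75.670937 m
LSR: p² = d² − 2 + 2cos(α−β) + 2d(sin α + sin β) = 16.166393; p = √p² = 4.020745; φ = atan2(−cos α − cos β, d + sin α + sin β) − atan2(−2, p) = 0.331815 rad; t = (φ − α) mod 2π = 0.380504 rad, q = (φ − β) mod 2π = 2.333528 rad → L = 5.82·(0.380504 + 4.020745 + 2.333528) = 5.82·6.734778 = 39.196407 m
RSL: p² = d² − 2 + 2cos(α−β) − 2d(sin α + sin β) = 36.882119; p = √p² = 6.073065; φ = atan2(cos α + cos β, d − sin α − sin β) − atan2(2, p) = -0.227126 rad; t = (α − φ) mod 2π = 0.178436 rad, q = (β − φ) mod 2π = 4.508598 rad → L = 5.82·(0.178436 + 6.073065 + 4.508598) = 5.82·10.760100 = 62.623781 m
RLR: c = (6 − d² + 2cos(α−β) + 2d(sin α − sin β))/8 = -1.838952, |c| > 1 → infeasible
LRL: c = (6 − d² + 2cos(α−β) − 2d(sin α − sin β))/8 = -4.165100, |c| > 1 → infeasible
Shortest: LSR with L = 39.196407 m ≈ 39.1964 m

39.1964 m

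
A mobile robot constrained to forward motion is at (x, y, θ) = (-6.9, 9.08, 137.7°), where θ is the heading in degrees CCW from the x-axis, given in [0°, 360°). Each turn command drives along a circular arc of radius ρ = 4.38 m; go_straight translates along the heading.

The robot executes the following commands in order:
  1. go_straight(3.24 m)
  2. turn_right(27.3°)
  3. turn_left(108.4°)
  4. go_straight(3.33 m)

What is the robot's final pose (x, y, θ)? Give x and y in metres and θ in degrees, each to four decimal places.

set_pose: (x, y, θ) = (-6.9000, 9.0800, 137.7000°), ρ = 4.38
go_straight(3.24): x += 3.24·cos θ, y += 3.24·sin θ → (-9.2964, 11.2606, 137.7000°)
turn_right(27.3°): centre at ρ to the right, rotate −27.3° → (-10.4539, 12.9734, 110.4000°)
turn_left(108.4°): centre at ρ to the left, rotate +108.4° → (-17.3037, 14.8602, 218.8000°)
go_straight(3.33): x += 3.33·cos θ, y += 3.33·sin θ → (-19.8989, 12.7736, 218.8000°)

(-19.8989, 12.7736, 218.8000°)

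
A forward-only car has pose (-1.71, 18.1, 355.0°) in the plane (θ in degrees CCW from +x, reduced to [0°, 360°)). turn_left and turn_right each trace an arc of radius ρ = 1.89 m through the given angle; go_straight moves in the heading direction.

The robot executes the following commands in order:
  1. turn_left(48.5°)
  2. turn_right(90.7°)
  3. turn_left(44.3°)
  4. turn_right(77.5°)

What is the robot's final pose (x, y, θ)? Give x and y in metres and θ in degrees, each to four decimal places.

(5.5025, 16.3492, 279.6000°)

set_pose: (x, y, θ) = (-1.7100, 18.1000, 355.0000°), ρ = 1.89
turn_left(48.5°): centre at ρ to the left, rotate +48.5° → (-0.2443, 18.6119, 403.5000° ≡ 43.5000°)
turn_right(90.7°): centre at ρ to the right, rotate −90.7° → (2.4435, 18.5250, -47.2000° ≡ 312.8000°)
turn_left(44.3°): centre at ρ to the left, rotate +44.3° → (3.7346, 17.9216, 357.1000°)
turn_right(77.5°): centre at ρ to the right, rotate −77.5° → (5.5025, 16.3492, 279.6000°)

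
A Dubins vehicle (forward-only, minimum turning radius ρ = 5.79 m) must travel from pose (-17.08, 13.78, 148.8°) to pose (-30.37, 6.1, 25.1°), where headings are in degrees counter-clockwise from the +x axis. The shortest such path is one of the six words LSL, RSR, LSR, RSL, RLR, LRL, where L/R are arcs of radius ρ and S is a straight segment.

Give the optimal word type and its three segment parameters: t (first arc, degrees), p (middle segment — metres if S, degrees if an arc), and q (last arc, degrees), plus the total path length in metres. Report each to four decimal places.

LSL: t = 20.0351°, p = 12.9926 m, q = 216.2649°, L = 36.8718 m

Let ψ = atan2(Δy, Δx) = atan2(-7.68, -13.29) = -149.9773° be the start→goal bearing.
Normalize: d = |goal − start| / ρ = 15.349479/5.79 = 2.651033, α = (θ_start − ψ) mod 360° = 298.7773° = 5.214648 rad, β = (θ_goal − ψ) mod 360° = 175.0773° = 3.055676 rad.
Common terms: sin α = -0.876497, cos α = 0.481407, sin β = 0.085811, cos β = -0.996311, cos(α−β) = -0.554844, d² = 7.027974. Work in radians in the unit-radius frame; every candidate has L = ρ·(t + p + q).
LSL: p² = 2 + d² − 2cos(α−β) + 2d(sin α − sin β) = 5.035440; p = √p² = 2.243979; φ = atan2(cos β − cos α, d + sin α − sin β) = -0.718858 rad; t = (φ − α) mod 2π = 0.349679 rad, q = (β − φ) mod 2π = 3.774534 rad → L = 5.79·(0.349679 + 2.243979 + 3.774534) = 5.79·6.368192 = 36.871830 m
RSR: p² = 2 + d² − 2cos(α−β) + 2d(sin β − sin α) = 15.239885; p = √p² = 3.903830; φ = atan2(cos α − cos β, d − sin α + sin β) = 0.388208 rad; t = (α − φ) mod 2π = 4.826440 rad, q = (φ − β) mod 2π = 3.615718 rad → L = 5.79·(4.826440 + 3.903830 + 3.615718) = 5.79·12.345987 = 71.483266 m
LSR: p² = d² − 2 + 2cos(α−β) + 2d(sin α + sin β) = -0.273984 < 0 → infeasible
RSL: p² = d² − 2 + 2cos(α−β) − 2d(sin α + sin β) = 8.110554; p = √p² = 2.847903; φ = atan2(cos α + cos β, d − sin α − sin β) − atan2(2, p) = -0.760754 rad; t = (α − φ) mod 2π = 5.975402 rad, q = (β − φ) mod 2π = 3.816430 rad → L = 5.79·(5.975402 + 2.847903 + 3.816430) = 5.79·12.639735 = 73.184066 m
RLR: c = (6 − d² + 2cos(α−β) + 2d(sin α − sin β))/8 = -0.904986; p = 2π − arccos c = 3.581043 rad; φ = atan2(cos α − cos β, d − sin α + sin β) = 0.388208 rad; t = (α − φ + p/2) mod 2π = 0.333776 rad, q = (α − β − t + p) mod 2π = 5.406239 rad → L = 5.79·(0.333776 + 3.581043 + 5.406239) = 5.79·9.321058 = 53.968927 m
LRL: c = (6 − d² + 2cos(α−β) − 2d(sin α − sin β))/8 = 0.370570; p = 2π − arccos c = 5.092012 rad; φ = atan2(cos β − cos α, d + sin α − sin β) = -0.718858 rad; t = (φ − α + p/2) mod 2π = 2.895685 rad, q = (β − α − t + p) mod 2π = 0.037355 rad → L = 5.79·(2.895685 + 5.092012 + 0.037355) = 5.79·8.025051 = 46.465045 m
Shortest: LSL with L = 36.871830 m ≈ 36.8718 m
Convert LSL to answer units (arcs ×180/π): t = 0.349679·180/π = 20.0351°, p = ρ·p = 5.79·2.243979 = 12.9926 m, q = 3.774534·180/π = 216.2649°, L = 36.8718 m.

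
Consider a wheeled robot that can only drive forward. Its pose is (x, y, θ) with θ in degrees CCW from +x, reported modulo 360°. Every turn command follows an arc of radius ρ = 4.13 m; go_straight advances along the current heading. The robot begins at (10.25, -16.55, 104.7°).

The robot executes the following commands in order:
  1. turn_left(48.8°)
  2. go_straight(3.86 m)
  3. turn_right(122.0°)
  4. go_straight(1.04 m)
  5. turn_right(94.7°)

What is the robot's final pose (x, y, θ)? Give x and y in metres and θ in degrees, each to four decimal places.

(11.0595, -6.0780, 296.8000°)

set_pose: (x, y, θ) = (10.2500, -16.5500, 104.7000°), ρ = 4.13
turn_left(48.8°): centre at ρ to the left, rotate +48.8° → (8.0980, -13.9019, 153.5000°)
go_straight(3.86): x += 3.86·cos θ, y += 3.86·sin θ → (4.6435, -12.1796, 153.5000°)
turn_right(122.0°): centre at ρ to the right, rotate −122.0° → (4.3284, -4.9621, 31.5000°)
go_straight(1.04): x += 1.04·cos θ, y += 1.04·sin θ → (5.2152, -4.4187, 31.5000°)
turn_right(94.7°): centre at ρ to the right, rotate −94.7° → (11.0595, -6.0780, -63.2000° ≡ 296.8000°)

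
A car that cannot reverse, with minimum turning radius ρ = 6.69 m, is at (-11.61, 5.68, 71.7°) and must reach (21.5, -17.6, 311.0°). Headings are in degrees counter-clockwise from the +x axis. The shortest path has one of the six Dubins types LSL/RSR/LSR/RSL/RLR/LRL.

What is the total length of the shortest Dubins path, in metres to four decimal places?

Let ψ = atan2(Δy, Δx) = atan2(-23.28, 33.11) = -35.1115° be the start→goal bearing.
Normalize: d = |goal − start| / ρ = 40.475060/6.69 = 6.050084, α = (θ_start − ψ) mod 360° = 106.8115° = 1.864212 rad, β = (θ_goal − ψ) mod 360° = 346.1115° = 6.040785 rad.
Common terms: sin α = 0.957262, cos α = -0.289223, sin β = -0.240034, cos β = 0.970765, cos(α−β) = -0.510543, d² = 36.603513. Work in radians in the unit-radius frame; every candidate has L = ρ·(t + p + q).
LSL: p² = 2 + d² − 2cos(α−β) + 2d(sin α − sin β) = 54.112074; p = √p² = 7.356091; φ = atan2(cos β − cos α, d + sin α − sin β) = 0.172134 rad; t = (φ − α) mod 2π = 4.591107 rad, q = (β − φ) mod 2π = 5.868651 rad → L = 6.69·(4.591107 + 7.356091 + 5.868651) = 6.69·17.815849 = 119.188031 m
RSR: p² = 2 + d² − 2cos(α−β) + 2d(sin β − sin α) = 25.137125; p = √p² = 5.013694; φ = atan2(cos α − cos β, d − sin α + sin β) = -0.254033 rad; t = (α − φ) mod 2π = 2.118245 rad, q = (φ − β) mod 2π = 6.271553 rad → L = 6.69·(2.118245 + 5.013694 + 6.271553) = 6.69·13.403491 = 89.669358 m
LSR: p² = d² − 2 + 2cos(α−β) + 2d(sin α + sin β) = 42.261005; p = √p² = 6.500846; φ = atan2(−cos α − cos β, d + sin α + sin β) − atan2(−2, p) = 0.198090 rad; t = (φ − α) mod 2π = 4.617064 rad, q = (φ − β) mod 2π = 0.440491 rad → L = 6.69·(4.617064 + 6.500846 + 0.440491) = 6.69·11.558401 = 77.325700 m
RSL: p² = d² − 2 + 2cos(α−β) − 2d(sin α + sin β) = 24.903850; p = √p² = 4.990376; φ = atan2(cos α + cos β, d − sin α − sin β) − atan2(2, p) = -0.254060 rad; t = (α − φ) mod 2π = 2.118272 rad, q = (β − φ) mod 2π = 0.011659 rad → L = 6.69·(2.118272 + 4.990376 + 0.011659) = 6.69·7.120307 = 47.634851 m
RLR: c = (6 − d² + 2cos(α−β) + 2d(sin α − sin β))/8 = -2.142141, |c| > 1 → infeasible
LRL: c = (6 − d² + 2cos(α−β) − 2d(sin α − sin β))/8 = -5.764009, |c| > 1 → infeasible
Shortest: RSL with L = 47.634851 m ≈ 47.6349 m

47.6349 m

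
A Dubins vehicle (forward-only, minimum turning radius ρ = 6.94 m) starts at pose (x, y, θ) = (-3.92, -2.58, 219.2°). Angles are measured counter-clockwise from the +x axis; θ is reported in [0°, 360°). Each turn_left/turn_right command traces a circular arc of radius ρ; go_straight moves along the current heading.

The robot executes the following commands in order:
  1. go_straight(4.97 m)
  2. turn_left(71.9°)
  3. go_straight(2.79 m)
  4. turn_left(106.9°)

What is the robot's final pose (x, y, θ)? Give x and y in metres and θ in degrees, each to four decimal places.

(1.8919, -19.1710, 38.0000°)

set_pose: (x, y, θ) = (-3.9200, -2.5800, 219.2000°), ρ = 6.94
go_straight(4.97): x += 4.97·cos θ, y += 4.97·sin θ → (-7.7715, -5.7212, 219.2000°)
turn_left(71.9°): centre at ρ to the left, rotate +71.9° → (-9.8599, -13.5977, 291.1000°)
go_straight(2.79): x += 2.79·cos θ, y += 2.79·sin θ → (-8.8555, -16.2006, 291.1000°)
turn_left(106.9°): centre at ρ to the left, rotate +106.9° → (1.8919, -19.1710, 398.0000° ≡ 38.0000°)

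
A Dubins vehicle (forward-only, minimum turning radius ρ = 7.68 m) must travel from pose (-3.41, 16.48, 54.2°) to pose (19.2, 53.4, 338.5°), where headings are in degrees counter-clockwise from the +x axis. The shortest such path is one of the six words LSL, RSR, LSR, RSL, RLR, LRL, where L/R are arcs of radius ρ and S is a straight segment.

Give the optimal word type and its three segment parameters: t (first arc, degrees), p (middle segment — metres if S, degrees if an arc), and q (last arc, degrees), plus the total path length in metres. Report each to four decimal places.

Let ψ = atan2(Δy, Δx) = atan2(36.92, 22.61) = 58.5165° be the start→goal bearing.
Normalize: d = |goal − start| / ρ = 43.293169/7.68 = 5.637131, α = (θ_start − ψ) mod 360° = 355.6835° = 6.207849 rad, β = (θ_goal − ψ) mod 360° = 279.9835° = 4.886634 rad.
Common terms: sin α = -0.075266, cos α = 0.997164, sin β = -0.984858, cos β = 0.173365, cos(α−β) = 0.246999, d² = 31.777251. Work in radians in the unit-radius frame; every candidate has L = ρ·(t + p + q).
LSL: p² = 2 + d² − 2cos(α−β) + 2d(sin α − sin β) = 43.538233; p = √p² = 6.598351; φ = atan2(cos β − cos α, d + sin α − sin β) = -0.125176 rad; t = (φ − α) mod 2π = 6.233346 rad, q = (β − φ) mod 2π = 5.011810 rad → L = 7.68·(6.233346 + 6.598351 + 5.011810) = 7.68·17.843507 = 137.038135 m
RSR: p² = 2 + d² − 2cos(α−β) + 2d(sin β − sin α) = 23.028272; p = √p² = 4.798778; φ = atan2(cos α − cos β, d − sin α + sin β) = 0.172523 rad; t = (α − φ) mod 2π = 6.035326 rad, q = (φ − β) mod 2π = 1.569074 rad → L = 7.68·(6.035326 + 4.798778 + 1.569074) = 7.68·12.403178 = 95.256405 m
LSR: p² = d² − 2 + 2cos(α−β) + 2d(sin α + sin β) = 18.319141; p = √p² = 4.280087; φ = atan2(−cos α − cos β, d + sin α + sin β) − atan2(−2, p) = 0.186756 rad; t = (φ − α) mod 2π = 0.262093 rad, q = (φ − β) mod 2π = 1.583307 rad → L = 7.68·(0.262093 + 4.280087 + 1.583307) = 7.68·6.125487 = 47.043741 m
RSL: p² = d² − 2 + 2cos(α−β) − 2d(sin α + sin β) = 42.223356; p = √p² = 6.497950; φ = atan2(cos α + cos β, d − sin α − sin β) − atan2(2, p) = -0.125558 rad; t = (α − φ) mod 2π = 0.050221 rad, q = (β − φ) mod 2π = 5.012192 rad → L = 7.68·(0.050221 + 6.497950 + 5.012192) = 7.68·11.560364 = 88.783592 m
RLR: c = (6 − d² + 2cos(α−β) + 2d(sin α − sin β))/8 = -1.878534, |c| > 1 → infeasible
LRL: c = (6 − d² + 2cos(α−β) − 2d(sin α − sin β))/8 = -4.442279, |c| > 1 → infeasible
Shortest: LSR with L = 47.043741 m ≈ 47.0437 m
Convert LSR to answer units (arcs ×180/π): t = 0.262093·180/π = 15.0168°, p = ρ·p = 7.68·4.280087 = 32.8711 m, q = 1.583307·180/π = 90.7168°, L = 47.0437 m.

LSR: t = 15.0168°, p = 32.8711 m, q = 90.7168°, L = 47.0437 m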